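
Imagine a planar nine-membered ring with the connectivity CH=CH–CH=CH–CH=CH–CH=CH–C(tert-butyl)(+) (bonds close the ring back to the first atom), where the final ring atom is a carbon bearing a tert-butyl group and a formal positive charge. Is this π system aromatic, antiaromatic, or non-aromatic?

Antiaromatic

The p orbitals form a continuous loop: each doubly-bonded ring atom is sp² with one p-orbital electron; the carbocation has an empty p orbital. The ring is fully conjugated.
Counting π electrons: 4 × 2 = 8 from the double-bond units + 0 from the C(tert-butyl)(+) atom = 8.
A 4n π count (8, n = 2) in a planar conjugated ring means antiaromatic.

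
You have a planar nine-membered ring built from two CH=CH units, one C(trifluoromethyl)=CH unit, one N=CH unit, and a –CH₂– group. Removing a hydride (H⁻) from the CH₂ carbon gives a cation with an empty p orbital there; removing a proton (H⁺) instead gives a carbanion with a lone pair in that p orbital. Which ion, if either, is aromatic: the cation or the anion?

Once that carbon is sp², every ring atom has a p orbital and both ions are fully conjugated.
Cation: 4 × 2 + 0 = 8 π electrons → 4(2), antiaromatic.
Anion: 4 × 2 + 2 = 10 π electrons → 4(2)+2, aromatic.

The anion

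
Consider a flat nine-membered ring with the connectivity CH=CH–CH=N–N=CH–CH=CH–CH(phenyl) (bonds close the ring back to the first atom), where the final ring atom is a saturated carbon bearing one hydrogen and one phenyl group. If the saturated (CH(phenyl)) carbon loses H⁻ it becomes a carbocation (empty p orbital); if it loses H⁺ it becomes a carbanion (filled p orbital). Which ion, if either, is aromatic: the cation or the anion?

In either ion the ring is fully conjugated: every atom, including the new sp² carbon, supplies a p orbital.
Cation: 4 × 2 + 0 = 8 π electrons → 4(2), antiaromatic.
Anion: 4 × 2 + 2 = 10 π electrons → 4(2)+2, aromatic.

The anion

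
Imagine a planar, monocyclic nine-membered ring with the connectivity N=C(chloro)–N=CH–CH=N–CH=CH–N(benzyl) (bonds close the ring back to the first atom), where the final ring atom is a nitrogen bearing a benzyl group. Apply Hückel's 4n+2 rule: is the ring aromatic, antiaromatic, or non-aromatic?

Aromatic

Check conjugation: each doubly-bonded ring atom is sp² with one p-orbital electron; the doubly-bonded nitrogens are pyridine-type — their lone pairs lie in the ring plane, leaving one electron in the p orbital; the pyrrole-type nitrogen donates its lone pair from the p orbital — every position has a p orbital, so the cyclic π system is continuous.
π-electron count: 4 × 2 = 8 from the double-bond units + 2 from the N(benzyl) atom = 10.
Since 10 = 4·2 + 2, the ring meets the 4n+2 criterion.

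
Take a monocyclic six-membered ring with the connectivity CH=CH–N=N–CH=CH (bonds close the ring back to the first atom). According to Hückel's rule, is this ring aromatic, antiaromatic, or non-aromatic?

Check conjugation: the double-bond atoms are sp², each contributing one p electron; the doubly-bonded nitrogens are pyridine-type — their lone pairs lie in the ring plane, leaving one electron in the p orbital — every position has a p orbital, so the cyclic π system is continuous.
Adding the contributions, 3 × 2 = 6 from the 3 double-bond units.
Since 6 = 4·1 + 2, the ring meets the 4n+2 criterion.

Aromatic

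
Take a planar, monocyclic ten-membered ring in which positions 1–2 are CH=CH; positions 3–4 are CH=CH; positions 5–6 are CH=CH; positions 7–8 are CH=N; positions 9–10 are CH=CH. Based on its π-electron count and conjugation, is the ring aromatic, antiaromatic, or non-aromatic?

All ring atoms are sp² and supply a p orbital to the ring (every atom in a ring double bond is sp² and brings one electron to the p orbital; each sp² =N– keeps its lone pair in-plane and puts one electron into the π system); the conjugation is uninterrupted.
Counting π electrons: 5 × 2 = 10 from the 5 double-bond units.
10 = 4(2) + 2, which satisfies Hückel's 4n+2 rule.

Aromatic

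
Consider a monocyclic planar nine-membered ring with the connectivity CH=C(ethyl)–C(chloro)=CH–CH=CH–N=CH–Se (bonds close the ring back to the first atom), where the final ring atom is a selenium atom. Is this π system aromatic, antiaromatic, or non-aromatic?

Every ring atom contributes a p orbital perpendicular to the ring (every atom in a ring double bond is sp² and brings one electron to the p orbital; the doubly-bonded nitrogens are pyridine-type — their lone pairs lie in the ring plane, leaving one electron in the p orbital; the selenium donates one lone pair from its p orbital), so the π system is cyclic and fully conjugated.
π-electron count: 4 × 2 = 8 from the double-bond units + 2 from the Se atom = 10.
10 = 4(2) + 2, which satisfies Hückel's 4n+2 rule.

Aromatic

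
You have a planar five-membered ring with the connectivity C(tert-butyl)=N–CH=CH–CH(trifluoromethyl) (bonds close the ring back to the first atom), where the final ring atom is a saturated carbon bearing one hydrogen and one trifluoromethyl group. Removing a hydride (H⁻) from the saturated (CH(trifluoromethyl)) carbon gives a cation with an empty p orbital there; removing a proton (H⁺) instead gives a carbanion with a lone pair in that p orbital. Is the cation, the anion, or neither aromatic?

The anion

Once that carbon is sp², every ring atom has a p orbital and both ions are fully conjugated.
Cation: 2 × 2 + 0 = 4 π electrons → 4(1), antiaromatic.
Anion: 2 × 2 + 2 = 6 π electrons → 4(1)+2, aromatic.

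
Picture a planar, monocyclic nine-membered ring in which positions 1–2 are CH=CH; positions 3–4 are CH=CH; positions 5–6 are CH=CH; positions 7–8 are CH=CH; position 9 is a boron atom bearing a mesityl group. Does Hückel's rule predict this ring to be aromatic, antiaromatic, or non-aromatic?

Antiaromatic

Check conjugation: each doubly-bonded ring atom is sp² with one p-orbital electron; the boron has an empty p orbital — every position has a p orbital, so the cyclic π system is continuous.
Adding the contributions, 4 × 2 = 8 from the double-bond units + 0 from the B(mesityl) atom = 8.
A 4n π count (8, n = 2) in a planar conjugated ring means antiaromatic.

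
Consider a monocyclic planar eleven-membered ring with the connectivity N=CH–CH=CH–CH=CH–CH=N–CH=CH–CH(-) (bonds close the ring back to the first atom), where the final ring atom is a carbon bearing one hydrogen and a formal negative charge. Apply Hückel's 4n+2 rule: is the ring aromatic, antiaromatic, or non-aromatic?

Antiaromatic

Every ring atom contributes a p orbital perpendicular to the ring (every atom in a ring double bond is sp² and brings one electron to the p orbital; the doubly-bonded nitrogens are pyridine-type — their lone pairs lie in the ring plane, leaving one electron in the p orbital; the carbanion's lone pair occupies the p orbital), so the π system is cyclic and fully conjugated.
π-electron count: 5 × 2 = 10 from the double-bond units + 2 from the CH(-) atom = 12.
12 = 4(3); a planar, fully conjugated 4n system is antiaromatic.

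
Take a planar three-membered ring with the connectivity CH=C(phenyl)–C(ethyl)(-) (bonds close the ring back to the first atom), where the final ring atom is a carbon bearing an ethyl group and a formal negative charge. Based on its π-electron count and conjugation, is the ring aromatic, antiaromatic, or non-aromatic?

Every ring atom contributes a p orbital perpendicular to the ring (each doubly-bonded ring atom is sp² with one p-orbital electron; the carbanion's lone pair occupies the p orbital), so the π system is cyclic and fully conjugated.
Counting π electrons: 1 × 2 = 2 from the double-bond unit + 2 from the C(ethyl)(-) atom = 4.
A 4n π count (4, n = 1) in a planar conjugated ring means antiaromatic.

Antiaromatic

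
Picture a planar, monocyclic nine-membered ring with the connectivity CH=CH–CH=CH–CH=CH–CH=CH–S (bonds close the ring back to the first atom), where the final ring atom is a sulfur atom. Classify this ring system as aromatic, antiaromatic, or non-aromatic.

The p orbitals form a continuous loop: the double-bond atoms are sp², each contributing one p electron; the sulfur donates one lone pair from its p orbital. The ring is fully conjugated.
Adding the contributions, 4 × 2 = 8 from the double-bond units + 2 from the S atom = 10.
That gives a 4n+2 count (10, n = 2).

Aromatic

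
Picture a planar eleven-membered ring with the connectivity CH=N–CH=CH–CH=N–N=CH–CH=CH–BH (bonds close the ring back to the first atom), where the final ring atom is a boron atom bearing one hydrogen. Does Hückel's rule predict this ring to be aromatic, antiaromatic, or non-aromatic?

All ring atoms are sp² and supply a p orbital to the ring (the double-bond atoms are sp², each contributing one p electron; each sp² =N– keeps its lone pair in-plane and puts one electron into the π system; the boron has an empty p orbital); the conjugation is uninterrupted.
Adding the contributions, 5 × 2 = 10 from the double-bond units + 0 from the BH atom = 10.
That gives a 4n+2 count (10, n = 2).

Aromatic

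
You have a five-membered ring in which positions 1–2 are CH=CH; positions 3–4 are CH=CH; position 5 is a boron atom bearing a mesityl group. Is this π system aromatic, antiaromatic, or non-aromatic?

Antiaromatic

The p orbitals form a continuous loop: the double-bond atoms are sp², each contributing one p electron; the boron has an empty p orbital. The ring is fully conjugated.
π-electron count: 2 × 2 = 4 from the double-bond units + 0 from the B(mesityl) atom = 4.
4 is a 4n count (n = 1), so the planar conjugated ring is antiaromatic.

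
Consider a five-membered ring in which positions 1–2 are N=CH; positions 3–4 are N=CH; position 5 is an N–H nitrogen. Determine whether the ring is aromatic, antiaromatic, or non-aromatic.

Aromatic

Check conjugation: each doubly-bonded ring atom is sp² with one p-orbital electron; the doubly-bonded nitrogens are pyridine-type — their lone pairs lie in the ring plane, leaving one electron in the p orbital; the pyrrole-type nitrogen donates its lone pair from the p orbital — every position has a p orbital, so the cyclic π system is continuous.
π-electron count: 2 × 2 = 4 from the double-bond units + 2 from the NH atom = 6.
Since 6 = 4·1 + 2, the ring meets the 4n+2 criterion.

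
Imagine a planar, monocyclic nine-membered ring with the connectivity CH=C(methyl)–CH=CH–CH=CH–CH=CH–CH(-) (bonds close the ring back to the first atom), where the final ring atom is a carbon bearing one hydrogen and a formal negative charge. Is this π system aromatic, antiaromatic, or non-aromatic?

Aromatic

Check conjugation: the double-bond atoms are sp², each contributing one p electron; the carbanion's lone pair occupies the p orbital — every position has a p orbital, so the cyclic π system is continuous.
Counting π electrons: 4 × 2 = 8 from the double-bond units + 2 from the CH(-) atom = 10.
10 = 4(2) + 2, which satisfies Hückel's 4n+2 rule.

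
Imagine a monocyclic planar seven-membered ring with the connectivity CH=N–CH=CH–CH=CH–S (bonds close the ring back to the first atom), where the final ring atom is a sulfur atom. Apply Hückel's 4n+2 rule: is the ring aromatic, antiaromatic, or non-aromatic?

Antiaromatic

Check conjugation: the double-bond atoms are sp², each contributing one p electron; each =N– nitrogen is pyridine-type (lone pair in the sp² plane, one electron in the p orbital); the sulfur donates one lone pair from its p orbital — every position has a p orbital, so the cyclic π system is continuous.
Tallying contributions gives 3 × 2 = 6 from the double-bond units + 2 from the S atom = 8.
8 is a 4n count (n = 2), so the planar conjugated ring is antiaromatic.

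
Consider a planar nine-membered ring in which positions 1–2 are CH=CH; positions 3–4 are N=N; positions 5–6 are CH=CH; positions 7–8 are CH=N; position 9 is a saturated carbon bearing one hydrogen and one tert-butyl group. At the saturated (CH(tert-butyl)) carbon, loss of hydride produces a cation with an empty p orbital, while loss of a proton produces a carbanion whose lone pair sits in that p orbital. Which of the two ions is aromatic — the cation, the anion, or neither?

In either ion the ring is fully conjugated: every atom, including the new sp² carbon, supplies a p orbital.
Cation: 4 × 2 + 0 = 8 π electrons → 4(2), antiaromatic.
Anion: 4 × 2 + 2 = 10 π electrons → 4(2)+2, aromatic.

The anion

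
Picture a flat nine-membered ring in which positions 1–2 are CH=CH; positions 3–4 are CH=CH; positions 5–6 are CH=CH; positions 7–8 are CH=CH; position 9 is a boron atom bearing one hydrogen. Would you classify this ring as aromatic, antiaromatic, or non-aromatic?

The p orbitals form a continuous loop: the double-bond atoms are sp², each contributing one p electron; the boron has an empty p orbital. The ring is fully conjugated.
π-electron count: 4 × 2 = 8 from the double-bond units + 0 from the BH atom = 8.
8 is a 4n count (n = 2), so the planar conjugated ring is antiaromatic.

Antiaromatic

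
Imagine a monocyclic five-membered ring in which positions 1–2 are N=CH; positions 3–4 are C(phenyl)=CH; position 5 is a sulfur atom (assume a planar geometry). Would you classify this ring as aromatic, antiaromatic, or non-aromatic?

All ring atoms are sp² and supply a p orbital to the ring (the double-bond atoms are sp², each contributing one p electron; each =N– nitrogen is pyridine-type (lone pair in the sp² plane, one electron in the p orbital); the sulfur donates one lone pair from its p orbital); the conjugation is uninterrupted.
Tallying contributions gives 2 × 2 = 4 from the double-bond units + 2 from the S atom = 6.
With 6 π electrons (n = 1), the Hückel 4n+2 condition holds.

Aromatic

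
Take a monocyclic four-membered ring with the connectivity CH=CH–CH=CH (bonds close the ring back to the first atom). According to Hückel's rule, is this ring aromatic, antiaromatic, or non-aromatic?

Antiaromatic

Check conjugation: each doubly-bonded ring atom is sp² with one p-orbital electron — every position has a p orbital, so the cyclic π system is continuous.
Adding the contributions, 2 × 2 = 4 from the 2 double-bond units.
4 = 4(1); a planar, fully conjugated 4n system is antiaromatic.
This is cyclobutadiene.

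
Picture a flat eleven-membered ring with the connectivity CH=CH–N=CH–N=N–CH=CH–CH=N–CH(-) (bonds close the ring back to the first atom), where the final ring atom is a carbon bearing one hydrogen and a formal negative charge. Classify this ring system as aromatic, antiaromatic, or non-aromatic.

The p orbitals form a continuous loop: every atom in a ring double bond is sp² and brings one electron to the p orbital; each sp² =N– keeps its lone pair in-plane and puts one electron into the π system; the carbanion's lone pair occupies the p orbital. The ring is fully conjugated.
π-electron count: 5 × 2 = 10 from the double-bond units + 2 from the CH(-) atom = 12.
With 12 = 4·3 π electrons, Hückel's rule classifies the planar ring as antiaromatic.

Antiaromatic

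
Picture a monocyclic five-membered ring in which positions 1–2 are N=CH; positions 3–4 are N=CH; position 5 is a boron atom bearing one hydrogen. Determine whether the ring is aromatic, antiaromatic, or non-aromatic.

Antiaromatic

Check conjugation: the double-bond atoms are sp², each contributing one p electron; the doubly-bonded nitrogens are pyridine-type — their lone pairs lie in the ring plane, leaving one electron in the p orbital; the boron has an empty p orbital — every position has a p orbital, so the cyclic π system is continuous.
Tallying contributions gives 2 × 2 = 4 from the double-bond units + 0 from the BH atom = 4.
With 4 = 4·1 π electrons, Hückel's rule classifies the planar ring as antiaromatic.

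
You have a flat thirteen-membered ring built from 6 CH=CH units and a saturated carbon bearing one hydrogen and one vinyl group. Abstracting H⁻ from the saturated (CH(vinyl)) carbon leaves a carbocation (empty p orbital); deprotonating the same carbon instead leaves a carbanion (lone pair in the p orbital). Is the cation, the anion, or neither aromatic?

In both ions every ring atom is sp² and contributes a p orbital, so both rings are fully conjugated.
Cation: 6 × 2 + 0 = 12 π electrons → 4(3), antiaromatic.
Anion: 6 × 2 + 2 = 14 π electrons → 4(3)+2, aromatic.

The anion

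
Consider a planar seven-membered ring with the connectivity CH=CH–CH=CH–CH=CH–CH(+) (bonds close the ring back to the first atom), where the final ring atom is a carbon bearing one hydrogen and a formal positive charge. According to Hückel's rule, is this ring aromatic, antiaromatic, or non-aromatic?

The p orbitals form a continuous loop: each doubly-bonded ring atom is sp² with one p-orbital electron; the carbocation has an empty p orbital. The ring is fully conjugated.
Counting π electrons: 3 × 2 = 6 from the double-bond units + 0 from the CH(+) atom = 6.
6 = 4(1) + 2, which satisfies Hückel's 4n+2 rule.
(This ring is the tropylium cation.)

Aromatic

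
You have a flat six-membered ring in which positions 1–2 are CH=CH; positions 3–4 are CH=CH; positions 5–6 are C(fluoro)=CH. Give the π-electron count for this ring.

6

The p orbitals form a continuous loop: every atom in a ring double bond is sp² and brings one electron to the p orbital. The ring is fully conjugated.
π-electron count: 3 × 2 = 6 from the 3 double-bond units.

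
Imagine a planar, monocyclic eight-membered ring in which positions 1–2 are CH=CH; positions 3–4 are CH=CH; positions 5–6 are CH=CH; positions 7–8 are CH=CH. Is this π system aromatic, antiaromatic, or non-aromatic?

Check conjugation: each doubly-bonded ring atom is sp² with one p-orbital electron — every position has a p orbital, so the cyclic π system is continuous.
π-electron count: 4 × 2 = 8 from the 4 double-bond units.
A 4n π count (8, n = 2) in a planar conjugated ring means antiaromatic.
(The species described is cyclooctatetraene.)

Antiaromatic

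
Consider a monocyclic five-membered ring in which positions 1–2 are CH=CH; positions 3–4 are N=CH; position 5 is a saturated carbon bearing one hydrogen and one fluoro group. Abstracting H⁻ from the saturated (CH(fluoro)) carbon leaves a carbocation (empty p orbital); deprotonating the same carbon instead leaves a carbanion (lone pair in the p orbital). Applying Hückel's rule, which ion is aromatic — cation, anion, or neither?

The anion

In either ion the ring is fully conjugated: every atom, including the new sp² carbon, supplies a p orbital.
Cation: 2 × 2 + 0 = 4 π electrons → 4(1), antiaromatic.
Anion: 2 × 2 + 2 = 6 π electrons → 4(1)+2, aromatic.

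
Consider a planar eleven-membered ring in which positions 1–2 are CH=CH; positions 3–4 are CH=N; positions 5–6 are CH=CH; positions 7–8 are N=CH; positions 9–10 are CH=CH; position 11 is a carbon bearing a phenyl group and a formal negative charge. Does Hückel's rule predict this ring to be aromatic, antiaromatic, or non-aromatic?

Check conjugation: every atom in a ring double bond is sp² and brings one electron to the p orbital; each sp² =N– keeps its lone pair in-plane and puts one electron into the π system; the carbanion's lone pair occupies the p orbital — every position has a p orbital, so the cyclic π system is continuous.
Adding the contributions, 5 × 2 = 10 from the double-bond units + 2 from the C(phenyl)(-) atom = 12.
12 is a 4n count (n = 3), so the planar conjugated ring is antiaromatic.

Antiaromatic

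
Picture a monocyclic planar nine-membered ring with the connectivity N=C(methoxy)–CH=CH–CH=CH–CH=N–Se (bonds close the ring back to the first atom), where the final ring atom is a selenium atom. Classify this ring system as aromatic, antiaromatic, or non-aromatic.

The p orbitals form a continuous loop: each doubly-bonded ring atom is sp² with one p-orbital electron; each sp² =N– keeps its lone pair in-plane and puts one electron into the π system; the selenium donates one lone pair from its p orbital. The ring is fully conjugated.
Tallying contributions gives 4 × 2 = 8 from the double-bond units + 2 from the Se atom = 10.
That gives a 4n+2 count (10, n = 2).

Aromatic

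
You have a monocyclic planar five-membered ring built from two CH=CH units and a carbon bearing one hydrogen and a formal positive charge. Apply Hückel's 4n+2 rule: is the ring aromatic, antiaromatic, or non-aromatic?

Antiaromatic

Check conjugation: each doubly-bonded ring atom is sp² with one p-orbital electron; the carbocation has an empty p orbital — every position has a p orbital, so the cyclic π system is continuous.
Counting π electrons: 2 × 2 = 4 from the double-bond units + 0 from the CH(+) atom = 4.
With 4 = 4·1 π electrons, Hückel's rule classifies the planar ring as antiaromatic.
This is the cyclopentadienyl cation.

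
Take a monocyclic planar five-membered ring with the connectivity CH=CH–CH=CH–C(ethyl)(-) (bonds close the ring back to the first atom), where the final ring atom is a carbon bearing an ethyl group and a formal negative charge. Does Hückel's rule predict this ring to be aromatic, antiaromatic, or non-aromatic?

All ring atoms are sp² and supply a p orbital to the ring (the double-bond atoms are sp², each contributing one p electron; the carbanion's lone pair occupies the p orbital); the conjugation is uninterrupted.
Adding the contributions, 2 × 2 = 4 from the double-bond units + 2 from the C(ethyl)(-) atom = 6.
That gives a 4n+2 count (6, n = 1).

Aromatic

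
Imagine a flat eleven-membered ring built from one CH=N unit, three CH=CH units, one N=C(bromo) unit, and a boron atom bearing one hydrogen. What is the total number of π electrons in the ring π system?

10

The p orbitals form a continuous loop: each doubly-bonded ring atom is sp² with one p-orbital electron; each sp² =N– keeps its lone pair in-plane and puts one electron into the π system; the boron has an empty p orbital. The ring is fully conjugated.
Tallying contributions gives 5 × 2 = 10 from the double-bond units + 0 from the BH atom = 10.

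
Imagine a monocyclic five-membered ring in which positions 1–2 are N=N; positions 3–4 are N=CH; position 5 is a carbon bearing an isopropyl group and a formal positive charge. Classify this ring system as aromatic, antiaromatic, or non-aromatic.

The p orbitals form a continuous loop: each doubly-bonded ring atom is sp² with one p-orbital electron; each =N– nitrogen is pyridine-type (lone pair in the sp² plane, one electron in the p orbital); the carbocation has an empty p orbital. The ring is fully conjugated.
Tallying contributions gives 2 × 2 = 4 from the double-bond units + 0 from the C(isopropyl)(+) atom = 4.
4 = 4(1); a planar, fully conjugated 4n system is antiaromatic.

Antiaromatic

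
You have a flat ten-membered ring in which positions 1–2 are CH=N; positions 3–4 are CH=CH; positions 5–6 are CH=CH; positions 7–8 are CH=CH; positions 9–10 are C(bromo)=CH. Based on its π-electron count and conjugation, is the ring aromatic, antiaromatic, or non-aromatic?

The p orbitals form a continuous loop: the double-bond atoms are sp², each contributing one p electron; each sp² =N– keeps its lone pair in-plane and puts one electron into the π system. The ring is fully conjugated.
Adding the contributions, 5 × 2 = 10 from the 5 double-bond units.
Since 10 = 4·2 + 2, the ring meets the 4n+2 criterion.

Aromatic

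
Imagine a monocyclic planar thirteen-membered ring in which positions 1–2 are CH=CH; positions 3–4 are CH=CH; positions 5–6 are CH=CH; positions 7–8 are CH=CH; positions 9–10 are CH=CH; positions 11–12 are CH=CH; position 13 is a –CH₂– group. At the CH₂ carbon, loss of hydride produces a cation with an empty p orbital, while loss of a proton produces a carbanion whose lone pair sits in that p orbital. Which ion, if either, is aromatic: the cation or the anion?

Once that carbon is sp², every ring atom has a p orbital and both ions are fully conjugated.
Cation: 6 × 2 + 0 = 12 π electrons → 4(3), antiaromatic.
Anion: 6 × 2 + 2 = 14 π electrons → 4(3)+2, aromatic.

The anion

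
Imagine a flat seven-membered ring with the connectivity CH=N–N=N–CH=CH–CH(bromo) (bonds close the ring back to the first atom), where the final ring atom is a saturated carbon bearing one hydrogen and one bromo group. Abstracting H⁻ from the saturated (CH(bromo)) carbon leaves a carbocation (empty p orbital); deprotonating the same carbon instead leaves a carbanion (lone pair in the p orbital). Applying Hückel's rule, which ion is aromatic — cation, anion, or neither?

The cation

Once that carbon is sp², every ring atom has a p orbital and both ions are fully conjugated.
Cation: 3 × 2 + 0 = 6 π electrons → 4(1)+2, aromatic.
Anion: 3 × 2 + 2 = 8 π electrons → 4(2), antiaromatic.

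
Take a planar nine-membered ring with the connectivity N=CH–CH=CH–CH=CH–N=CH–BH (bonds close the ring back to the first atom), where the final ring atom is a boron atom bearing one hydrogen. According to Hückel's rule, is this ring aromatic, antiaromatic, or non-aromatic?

Antiaromatic

All ring atoms are sp² and supply a p orbital to the ring (every atom in a ring double bond is sp² and brings one electron to the p orbital; the doubly-bonded nitrogens are pyridine-type — their lone pairs lie in the ring plane, leaving one electron in the p orbital; the boron has an empty p orbital); the conjugation is uninterrupted.
π-electron count: 4 × 2 = 8 from the double-bond units + 0 from the BH atom = 8.
8 = 4(2); a planar, fully conjugated 4n system is antiaromatic.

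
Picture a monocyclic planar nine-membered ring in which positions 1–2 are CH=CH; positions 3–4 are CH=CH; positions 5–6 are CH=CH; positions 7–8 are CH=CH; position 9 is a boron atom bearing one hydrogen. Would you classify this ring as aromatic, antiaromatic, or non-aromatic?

Antiaromatic

All ring atoms are sp² and supply a p orbital to the ring (every atom in a ring double bond is sp² and brings one electron to the p orbital; the boron has an empty p orbital); the conjugation is uninterrupted.
π-electron count: 4 × 2 = 8 from the double-bond units + 0 from the BH atom = 8.
8 is a 4n count (n = 2), so the planar conjugated ring is antiaromatic.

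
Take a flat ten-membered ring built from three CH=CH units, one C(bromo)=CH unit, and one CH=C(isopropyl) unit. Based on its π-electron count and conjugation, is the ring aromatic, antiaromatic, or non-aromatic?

Check conjugation: each doubly-bonded ring atom is sp² with one p-orbital electron — every position has a p orbital, so the cyclic π system is continuous.
π-electron count: 5 × 2 = 10 from the 5 double-bond units.
10 = 4(2) + 2, which satisfies Hückel's 4n+2 rule.

Aromatic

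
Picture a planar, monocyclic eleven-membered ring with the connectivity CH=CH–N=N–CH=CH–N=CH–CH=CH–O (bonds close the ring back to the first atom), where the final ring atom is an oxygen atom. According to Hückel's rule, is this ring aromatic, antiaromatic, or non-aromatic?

The p orbitals form a continuous loop: the double-bond atoms are sp², each contributing one p electron; each =N– nitrogen is pyridine-type (lone pair in the sp² plane, one electron in the p orbital); the oxygen donates one lone pair from its p orbital. The ring is fully conjugated.
Adding the contributions, 5 × 2 = 10 from the double-bond units + 2 from the O atom = 12.
A 4n π count (12, n = 3) in a planar conjugated ring means antiaromatic.

Antiaromatic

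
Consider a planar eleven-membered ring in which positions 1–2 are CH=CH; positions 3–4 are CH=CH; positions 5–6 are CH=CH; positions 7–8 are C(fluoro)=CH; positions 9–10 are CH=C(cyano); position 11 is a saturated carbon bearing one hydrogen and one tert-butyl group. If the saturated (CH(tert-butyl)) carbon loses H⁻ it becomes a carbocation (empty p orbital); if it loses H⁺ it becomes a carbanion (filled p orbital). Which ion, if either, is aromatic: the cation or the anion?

In either ion the ring is fully conjugated: every atom, including the new sp² carbon, supplies a p orbital.
Cation: 5 × 2 + 0 = 10 π electrons → 4(2)+2, aromatic.
Anion: 5 × 2 + 2 = 12 π electrons → 4(3), antiaromatic.

The cation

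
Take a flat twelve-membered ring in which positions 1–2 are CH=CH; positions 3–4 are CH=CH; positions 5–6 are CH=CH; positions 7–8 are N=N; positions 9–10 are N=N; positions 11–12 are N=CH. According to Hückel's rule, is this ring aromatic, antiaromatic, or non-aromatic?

All ring atoms are sp² and supply a p orbital to the ring (the double-bond atoms are sp², each contributing one p electron; each sp² =N– keeps its lone pair in-plane and puts one electron into the π system); the conjugation is uninterrupted.
Adding the contributions, 6 × 2 = 12 from the 6 double-bond units.
12 is a 4n count (n = 3), so the planar conjugated ring is antiaromatic.

Antiaromatic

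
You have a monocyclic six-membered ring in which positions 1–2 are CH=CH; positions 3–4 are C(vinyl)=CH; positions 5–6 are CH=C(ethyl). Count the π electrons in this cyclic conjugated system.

The p orbitals form a continuous loop: every atom in a ring double bond is sp² and brings one electron to the p orbital. The ring is fully conjugated.
π-electron count: 3 × 2 = 6 from the 3 double-bond units.

6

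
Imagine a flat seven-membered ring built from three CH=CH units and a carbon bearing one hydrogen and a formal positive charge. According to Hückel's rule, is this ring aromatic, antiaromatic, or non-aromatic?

The p orbitals form a continuous loop: every atom in a ring double bond is sp² and brings one electron to the p orbital; the carbocation has an empty p orbital. The ring is fully conjugated.
π-electron count: 3 × 2 = 6 from the double-bond units + 0 from the CH(+) atom = 6.
With 6 π electrons (n = 1), the Hückel 4n+2 condition holds.
(This ring is the tropylium cation.)

Aromatic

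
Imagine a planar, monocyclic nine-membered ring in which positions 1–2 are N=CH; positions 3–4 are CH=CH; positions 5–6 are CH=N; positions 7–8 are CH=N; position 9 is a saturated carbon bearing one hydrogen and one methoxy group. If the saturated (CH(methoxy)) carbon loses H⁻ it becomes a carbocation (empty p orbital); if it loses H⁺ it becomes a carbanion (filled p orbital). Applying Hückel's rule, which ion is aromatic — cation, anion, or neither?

Both ions have a continuous loop of p orbitals — each ring atom is sp².
Cation: 4 × 2 + 0 = 8 π electrons → 4(2), antiaromatic.
Anion: 4 × 2 + 2 = 10 π electrons → 4(2)+2, aromatic.

The anion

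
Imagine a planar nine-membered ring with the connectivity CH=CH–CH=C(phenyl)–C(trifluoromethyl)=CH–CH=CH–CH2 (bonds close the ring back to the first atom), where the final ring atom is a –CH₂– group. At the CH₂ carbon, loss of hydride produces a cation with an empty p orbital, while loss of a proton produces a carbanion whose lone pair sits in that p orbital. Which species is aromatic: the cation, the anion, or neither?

In either ion the ring is fully conjugated: every atom, including the new sp² carbon, supplies a p orbital.
Cation: 4 × 2 + 0 = 8 π electrons → 4(2), antiaromatic.
Anion: 4 × 2 + 2 = 10 π electrons → 4(2)+2, aromatic.

The anion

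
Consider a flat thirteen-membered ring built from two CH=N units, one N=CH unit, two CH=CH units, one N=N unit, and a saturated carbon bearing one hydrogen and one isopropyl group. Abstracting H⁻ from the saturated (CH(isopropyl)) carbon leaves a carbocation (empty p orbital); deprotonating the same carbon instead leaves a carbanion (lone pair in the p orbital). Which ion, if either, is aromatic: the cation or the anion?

The anion

In either ion the ring is fully conjugated: every atom, including the new sp² carbon, supplies a p orbital.
Cation: 6 × 2 + 0 = 12 π electrons → 4(3), antiaromatic.
Anion: 6 × 2 + 2 = 14 π electrons → 4(3)+2, aromatic.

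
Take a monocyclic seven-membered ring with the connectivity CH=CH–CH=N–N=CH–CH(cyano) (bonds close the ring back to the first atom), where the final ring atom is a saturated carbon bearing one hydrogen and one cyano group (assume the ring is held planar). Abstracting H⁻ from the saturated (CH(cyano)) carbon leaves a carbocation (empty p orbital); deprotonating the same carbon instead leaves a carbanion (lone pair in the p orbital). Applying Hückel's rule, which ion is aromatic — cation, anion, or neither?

Once that carbon is sp², every ring atom has a p orbital and both ions are fully conjugated.
Cation: 3 × 2 + 0 = 6 π electrons → 4(1)+2, aromatic.
Anion: 3 × 2 + 2 = 8 π electrons → 4(2), antiaromatic.

The cation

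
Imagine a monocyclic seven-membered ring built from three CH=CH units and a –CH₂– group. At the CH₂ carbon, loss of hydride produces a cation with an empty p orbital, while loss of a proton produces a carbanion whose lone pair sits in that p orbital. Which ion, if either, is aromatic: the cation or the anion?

The cation

In both ions every ring atom is sp² and contributes a p orbital, so both rings are fully conjugated.
Cation: 3 × 2 + 0 = 6 π electrons → 4(1)+2, aromatic.
Anion: 3 × 2 + 2 = 8 π electrons → 4(2), antiaromatic.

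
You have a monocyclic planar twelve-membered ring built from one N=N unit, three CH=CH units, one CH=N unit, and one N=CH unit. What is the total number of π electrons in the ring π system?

12

Every ring atom contributes a p orbital perpendicular to the ring (each doubly-bonded ring atom is sp² with one p-orbital electron; the doubly-bonded nitrogens are pyridine-type — their lone pairs lie in the ring plane, leaving one electron in the p orbital), so the π system is cyclic and fully conjugated.
Counting π electrons: 6 × 2 = 12 from the 6 double-bond units.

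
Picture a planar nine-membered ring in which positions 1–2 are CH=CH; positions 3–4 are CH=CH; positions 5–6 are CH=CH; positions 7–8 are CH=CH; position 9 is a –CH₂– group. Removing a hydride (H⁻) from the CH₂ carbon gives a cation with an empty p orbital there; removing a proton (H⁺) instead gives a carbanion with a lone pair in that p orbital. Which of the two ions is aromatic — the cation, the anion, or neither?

In both ions every ring atom is sp² and contributes a p orbital, so both rings are fully conjugated.
Cation: 4 × 2 + 0 = 8 π electrons → 4(2), antiaromatic.
Anion: 4 × 2 + 2 = 10 π electrons → 4(2)+2, aromatic.

The anion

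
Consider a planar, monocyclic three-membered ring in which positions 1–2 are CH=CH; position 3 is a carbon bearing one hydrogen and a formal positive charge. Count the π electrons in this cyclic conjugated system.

Every ring atom contributes a p orbital perpendicular to the ring (the double-bond atoms are sp², each contributing one p electron; the carbocation has an empty p orbital), so the π system is cyclic and fully conjugated.
Counting π electrons: 1 × 2 = 2 from the double-bond unit + 0 from the CH(+) atom = 2.
(This ring is the cyclopropenyl cation.)

2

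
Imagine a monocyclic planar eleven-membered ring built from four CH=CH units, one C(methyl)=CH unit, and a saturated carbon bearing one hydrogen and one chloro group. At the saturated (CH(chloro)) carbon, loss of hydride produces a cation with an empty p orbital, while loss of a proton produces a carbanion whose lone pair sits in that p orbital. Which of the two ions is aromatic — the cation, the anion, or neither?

Both ions have a continuous loop of p orbitals — each ring atom is sp².
Cation: 5 × 2 + 0 = 10 π electrons → 4(2)+2, aromatic.
Anion: 5 × 2 + 2 = 12 π electrons → 4(3), antiaromatic.

The cation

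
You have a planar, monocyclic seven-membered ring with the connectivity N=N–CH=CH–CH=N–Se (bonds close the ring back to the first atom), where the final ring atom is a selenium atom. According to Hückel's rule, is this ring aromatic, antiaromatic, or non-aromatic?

The p orbitals form a continuous loop: each doubly-bonded ring atom is sp² with one p-orbital electron; each sp² =N– keeps its lone pair in-plane and puts one electron into the π system; the selenium donates one lone pair from its p orbital. The ring is fully conjugated.
Tallying contributions gives 3 × 2 = 6 from the double-bond units + 2 from the Se atom = 8.
8 is a 4n count (n = 2), so the planar conjugated ring is antiaromatic.

Antiaromatic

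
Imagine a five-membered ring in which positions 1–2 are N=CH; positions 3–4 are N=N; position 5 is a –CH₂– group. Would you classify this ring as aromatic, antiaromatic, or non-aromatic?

Non-aromatic

The CH2 position has four σ bonds — the tetrahedral CH₂ carbon is sp³ and has no p orbital in the ring π system — so the cyclic conjugation is interrupted.
Hückel's rule only applies to fully conjugated rings, so this one is simply non-aromatic.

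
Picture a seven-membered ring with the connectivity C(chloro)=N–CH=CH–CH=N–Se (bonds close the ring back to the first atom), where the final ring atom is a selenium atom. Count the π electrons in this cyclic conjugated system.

8

Every ring atom contributes a p orbital perpendicular to the ring (every atom in a ring double bond is sp² and brings one electron to the p orbital; each sp² =N– keeps its lone pair in-plane and puts one electron into the π system; the selenium donates one lone pair from its p orbital), so the π system is cyclic and fully conjugated.
Adding the contributions, 3 × 2 = 6 from the double-bond units + 2 from the Se atom = 8.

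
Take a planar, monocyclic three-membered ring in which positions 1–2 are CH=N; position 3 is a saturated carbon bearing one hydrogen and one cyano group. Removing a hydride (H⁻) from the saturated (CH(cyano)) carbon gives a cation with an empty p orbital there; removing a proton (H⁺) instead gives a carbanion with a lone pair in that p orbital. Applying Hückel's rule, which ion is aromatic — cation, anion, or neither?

Both ions have a continuous loop of p orbitals — each ring atom is sp².
Cation: 1 × 2 + 0 = 2 π electrons → 4(0)+2, aromatic.
Anion: 1 × 2 + 2 = 4 π electrons → 4(1), antiaromatic.

The cation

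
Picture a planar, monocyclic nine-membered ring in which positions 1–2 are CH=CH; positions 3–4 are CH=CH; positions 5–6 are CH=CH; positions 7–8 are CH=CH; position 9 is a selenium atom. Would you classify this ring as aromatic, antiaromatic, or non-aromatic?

Aromatic

The p orbitals form a continuous loop: every atom in a ring double bond is sp² and brings one electron to the p orbital; the selenium donates one lone pair from its p orbital. The ring is fully conjugated.
Tallying contributions gives 4 × 2 = 8 from the double-bond units + 2 from the Se atom = 10.
With 10 π electrons (n = 2), the Hückel 4n+2 condition holds.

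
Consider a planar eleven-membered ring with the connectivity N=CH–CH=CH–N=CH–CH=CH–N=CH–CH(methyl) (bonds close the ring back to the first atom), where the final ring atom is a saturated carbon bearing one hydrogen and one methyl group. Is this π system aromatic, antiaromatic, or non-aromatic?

At the CH(methyl) position, that saturated carbon is sp³ and has no p orbital in the ring π system; the ring's p-orbital overlap is broken there.
A ring that is not fully conjugated cannot be aromatic or antiaromatic regardless of its π-electron count.

Non-aromatic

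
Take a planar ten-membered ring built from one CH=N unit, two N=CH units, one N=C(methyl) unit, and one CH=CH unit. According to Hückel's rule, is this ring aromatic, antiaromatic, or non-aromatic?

Check conjugation: each doubly-bonded ring atom is sp² with one p-orbital electron; each sp² =N– keeps its lone pair in-plane and puts one electron into the π system — every position has a p orbital, so the cyclic π system is continuous.
Counting π electrons: 5 × 2 = 10 from the 5 double-bond units.
Since 10 = 4·2 + 2, the ring meets the 4n+2 criterion.

Aromatic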